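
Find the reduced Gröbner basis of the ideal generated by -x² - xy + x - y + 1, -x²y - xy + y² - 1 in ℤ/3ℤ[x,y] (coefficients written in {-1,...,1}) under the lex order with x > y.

f_1 = -x² - xy + x - y + 1, LT = x².
f_2 = -x²y - xy + y² - 1, LT = x²y.

S(f_1,f_2): lcm = x²y. S = xy² + xy - y² - y - 1.
  leading term xy²: no divisor's leading term divides it; move xy² to the remainder.
  leading term xy: no divisor's leading term divides it; move xy to the remainder.
  leading term y²: no divisor's leading term divides it; move -y² to the remainder.
  leading term y: no divisor's leading term divides it; move -y to the remainder.
  leading term 1: no divisor's leading term divides it; move -1 to the remainder.
  remainder xy² + xy - y² - y - 1 ≠ 0; add g_3 = xy² + xy - y² - y - 1 to the basis.

S(f_1,g_3): lcm = x²y². S = -x²y + xy³ + xy + x + y³ - y².
  leading term x²y: subtract (y)·f_1 from -x²y + xy³ + xy + x + y³ - y² → xy³ + xy² + x + y³ - y
  leading term xy³: subtract (y)·g_3 from xy³ + xy² + x + y³ - y → x - y³ + y²
  leading term x: no divisor's leading term divides it; move x to the remainder.
  leading term y³: no divisor's leading term divides it; move -y³ to the remainder.
  leading term y²: no divisor's leading term divides it; move y² to the remainder.
  remainder x - y³ + y² ≠ 0; add g_4 = x - y³ + y² to the basis.

S(g_3,g_4): lcm = xy². S = xy + y⁵ - y⁴ - y² - y - 1.
  leading term xy: subtract (y)·g_4 from xy + y⁵ - y⁴ - y² - y - 1 → y⁵ - y³ - y² - y - 1
  leading term y⁵: no divisor's leading term divides it; move y⁵ to the remainder.
  leading term y³: no divisor's leading term divides it; move -y³ to the remainder.
  leading term y²: no divisor's leading term divides it; move -y² to the remainder.
  leading term y: no divisor's leading term divides it; move -y to the remainder.
  leading term 1: no divisor's leading term divides it; move -1 to the remainder.
  remainder y⁵ - y³ - y² - y - 1 ≠ 0; add g_5 = y⁵ - y³ - y² - y - 1 to the basis.

The other S-polynomials (S(f_2,g_3), S(f_1,g_4), S(f_2,g_4), S(f_1,g_5), S(f_2,g_5), S(g_3,g_5), S(g_4,g_5)) all reduce to 0 modulo the current basis, so we have a Gröbner basis.
Inter-reduce: drop elements whose leading term is divisible by another's, tail-reduce, and make monic.

G = {x - y³ + y², y⁵ - y³ - y² - y - 1}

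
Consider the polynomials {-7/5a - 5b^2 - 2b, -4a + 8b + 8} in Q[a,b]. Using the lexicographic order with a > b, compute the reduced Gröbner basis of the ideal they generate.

f_1 = -7/5a - 5b^2 - 2b, LT = a.
f_2 = -4a + 8b + 8, LT = a.

S(f_1,f_2): lcm = a. S = 25/7b^2 + 24/7b + 2.
  reduce S modulo (f_1, f_2):
  remainder 25/7b^2 + 24/7b + 2 ≠ 0; add g_3 = 25/7b^2 + 24/7b + 2 to the basis.

The other S-polynomials (S(f_1,g_3), S(f_2,g_3)) all reduce to 0 modulo the current basis, so we have a Gröbner basis.
Inter-reduce: drop elements whose leading term is divisible by another's, tail-reduce, and make monic.

G = {a - 2b - 2, b^2 + 24/25b + 14/25}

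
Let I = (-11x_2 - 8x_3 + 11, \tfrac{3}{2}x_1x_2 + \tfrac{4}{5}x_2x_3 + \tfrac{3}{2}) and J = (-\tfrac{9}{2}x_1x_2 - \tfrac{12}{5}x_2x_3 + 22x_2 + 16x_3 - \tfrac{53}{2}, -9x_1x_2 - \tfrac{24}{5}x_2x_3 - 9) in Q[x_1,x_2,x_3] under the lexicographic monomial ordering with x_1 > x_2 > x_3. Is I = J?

Yes, the ideals are equal.

Two ideals are equal iff their reduced Gröbner bases coincide (the reduced basis is unique for a fixed ordering).
Buchberger on the first generating set:
f_1 = -11x_2 - 8x_3 + 11, LT = x_2.
f_2 = \tfrac{3}{2}x_1x_2 + \tfrac{4}{5}x_2x_3 + \tfrac{3}{2}, LT = x_1x_2.

S(f_1,f_2): lcm = x_1x_2. S = \tfrac{8}{11}x_1x_3 - x_1 - \tfrac{8}{15}x_2x_3 - 1.
  leading term x_1x_3: no divisor's leading term divides it; move \tfrac{8}{11}x_1x_3 to the remainder.
  leading term x_1: no divisor's leading term divides it; move -x_1 to the remainder.
  leading term x_2x_3: subtract (\tfrac{8}{165}x_3)·f_1 from -\tfrac{8}{15}x_2x_3 - 1 → \tfrac{64}{165}x_3^{2} - \tfrac{8}{15}x_3 - 1
  leading term x_3^{2}: no divisor's leading term divides it; move \tfrac{64}{165}x_3^{2} to the remainder.
  leading term x_3: no divisor's leading term divides it; move -\tfrac{8}{15}x_3 to the remainder.
  leading term 1: no divisor's leading term divides it; move -1 to the remainder.
  remainder \tfrac{8}{11}x_1x_3 - x_1 + \tfrac{64}{165}x_3^{2} - \tfrac{8}{15}x_3 - 1 ≠ 0; add g_3 = \tfrac{8}{11}x_1x_3 - x_1 + \tfrac{64}{165}x_3^{2} - \tfrac{8}{15}x_3 - 1 to the basis.

The other S-polynomials (S(f_1,g_3), S(f_2,g_3)) all reduce to 0 modulo the current basis, so we have a Gröbner basis.
Inter-reduce: drop elements whose leading term is divisible by another's, tail-reduce, and make monic.
Reduced Gröbner basis: {x_1x_3 - \tfrac{11}{8}x_1 + \tfrac{8}{15}x_3^{2} - \tfrac{11}{15}x_3 - \tfrac{11}{8}, x_2 + \tfrac{8}{11}x_3 - 1}.

Buchberger on the second generating set:
h_1 = -\tfrac{9}{2}x_1x_2 - \tfrac{12}{5}x_2x_3 + 22x_2 + 16x_3 - \tfrac{53}{2}, LT = x_1x_2.
h_2 = -9x_1x_2 - \tfrac{24}{5}x_2x_3 - 9, LT = x_1x_2.

S(h_1,h_2): lcm = x_1x_2. S = -\tfrac{44}{9}x_2 - \tfrac{32}{9}x_3 + \tfrac{44}{9}.
  leading term x_2: no divisor's leading term divides it; move -\tfrac{44}{9}x_2 to the remainder.
  leading term x_3: no divisor's leading term divides it; move -\tfrac{32}{9}x_3 to the remainder.
  leading term 1: no divisor's leading term divides it; move \tfrac{44}{9} to the remainder.
  remainder -\tfrac{44}{9}x_2 - \tfrac{32}{9}x_3 + \tfrac{44}{9} ≠ 0; add k_3 = -\tfrac{44}{9}x_2 - \tfrac{32}{9}x_3 + \tfrac{44}{9} to the basis.

S(h_1,k_3): lcm = x_1x_2. S = -\tfrac{8}{11}x_1x_3 + x_1 + \tfrac{8}{15}x_2x_3 - \tfrac{44}{9}x_2 - \tfrac{32}{9}x_3 + \tfrac{53}{9}.
  leading term x_1x_3: no divisor's leading term divides it; move -\tfrac{8}{11}x_1x_3 to the remainder.
  leading term x_1: no divisor's leading term divides it; move x_1 to the remainder.
  leading term x_2x_3: subtract (-\tfrac{6}{55}x_3)·k_3 from \tfrac{8}{15}x_2x_3 - \tfrac{44}{9}x_2 - \tfrac{32}{9}x_3 + \tfrac{53}{9} → -\tfrac{44}{9}x_2 - \tfrac{64}{165}x_3^{2} - \tfrac{136}{45}x_3 + \tfrac{53}{9}
  leading term x_2: subtract (1)·k_3 from -\tfrac{44}{9}x_2 - \tfrac{64}{165}x_3^{2} - \tfrac{136}{45}x_3 + \tfrac{53}{9} → -\tfrac{64}{165}x_3^{2} + \tfrac{8}{15}x_3 + 1
  leading term x_3^{2}: no divisor's leading term divides it; move -\tfrac{64}{165}x_3^{2} to the remainder.
  leading term x_3: no divisor's leading term divides it; move \tfrac{8}{15}x_3 to the remainder.
  leading term 1: no divisor's leading term divides it; move 1 to the remainder.
  remainder -\tfrac{8}{11}x_1x_3 + x_1 - \tfrac{64}{165}x_3^{2} + \tfrac{8}{15}x_3 + 1 ≠ 0; add k_4 = -\tfrac{8}{11}x_1x_3 + x_1 - \tfrac{64}{165}x_3^{2} + \tfrac{8}{15}x_3 + 1 to the basis.

The other S-polynomials (S(h_2,k_3), S(h_1,k_4), S(h_2,k_4), S(k_3,k_4)) all reduce to 0 modulo the current basis, so we have a Gröbner basis.
Inter-reduce: drop elements whose leading term is divisible by another's, tail-reduce, and make monic.
Reduced Gröbner basis: {x_1x_3 - \tfrac{11}{8}x_1 + \tfrac{8}{15}x_3^{2} - \tfrac{11}{15}x_3 - \tfrac{11}{8}, x_2 + \tfrac{8}{11}x_3 - 1}.

The two bases agree; hence the ideals are identical.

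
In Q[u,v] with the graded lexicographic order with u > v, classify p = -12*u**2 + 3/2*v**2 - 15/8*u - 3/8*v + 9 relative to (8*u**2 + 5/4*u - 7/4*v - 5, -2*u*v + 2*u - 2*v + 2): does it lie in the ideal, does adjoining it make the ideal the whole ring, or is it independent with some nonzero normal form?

First compute the reduced Gröbner basis of I by Buchberger's algorithm.
f_1 = 8*u**2 + 5/4*u - 7/4*v - 5, LT = u**2.
f_2 = -2*u*v + 2*u - 2*v + 2, LT = u*v.

S(f_1,f_2): lcm = u**2*v. S = u**2 - 27/32*u*v - 7/32*v**2 + u - 5/8*v.
  leading term u**2: subtract (1/8)·f_1 from u**2 - 27/32*u*v - 7/32*v**2 + u - 5/8*v → -27/32*u*v - 7/32*v**2 + 27/32*u - 13/32*v + 5/8
  leading term u*v: subtract (27/64)·f_2 from -27/32*u*v - 7/32*v**2 + 27/32*u - 13/32*v + 5/8 → -7/32*v**2 + 7/16*v - 7/32
  leading term v**2: no divisor's leading term divides it; move -7/32*v**2 to the remainder.
  leading term v: no divisor's leading term divides it; move 7/16*v to the remainder.
  leading term 1: no divisor's leading term divides it; move -7/32 to the remainder.
  remainder -7/32*v**2 + 7/16*v - 7/32 ≠ 0; add h_3 = -7/32*v**2 + 7/16*v - 7/32 to the basis.

The other S-polynomials (S(f_1,h_3), S(f_2,h_3)) all reduce to 0 modulo the current basis, so we have a Gröbner basis.
Inter-reduce: drop elements whose leading term is divisible by another's, tail-reduce, and make monic.
Reduced Gröbner basis: {u**2 + 5/32*u - 7/32*v - 5/8, u*v - u + v - 1, v**2 - 2*v + 1}.
Label its elements g_1 = u**2 + 5/32*u - 7/32*v - 5/8, g_2 = u*v - u + v - 1, g_3 = v**2 - 2*v + 1.

Reduce p = -12*u**2 + 3/2*v**2 - 15/8*u - 3/8*v + 9 modulo G:
  leading term u**2: subtract (-12)·g_1 from -12*u**2 + 3/2*v**2 - 15/8*u - 3/8*v + 9 → 3/2*v**2 - 3*v + 3/2
  leading term v**2: subtract (3/2)·g_3 from 3/2*v**2 - 3*v + 3/2 → 0
  normal form = 0.
Since the normal form is 0, p ∈ I.

-12*u**2 + 3/2*v**2 - 15/8*u - 3/8*v + 9 lies in I (it reduces to 0).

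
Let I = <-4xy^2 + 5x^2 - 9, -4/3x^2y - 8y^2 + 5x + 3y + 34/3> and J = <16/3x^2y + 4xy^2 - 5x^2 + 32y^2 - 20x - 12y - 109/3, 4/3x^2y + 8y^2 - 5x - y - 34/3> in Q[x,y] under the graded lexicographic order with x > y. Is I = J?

No, the ideals differ.

Equality of ideals is decidable: compute both reduced Gröbner bases (unique for the ordering) and check whether they agree.
Buchberger on the first generating set:
f_1 = -4xy^2 + 5x^2 - 9, LT = xy^2.
f_2 = -4/3x^2y - 8y^2 + 5x + 3y + 34/3, LT = x^2y.

S(f_1,f_2): lcm = x^2y^2. S = -5/4x^3 - 6y^3 + 15/4xy + 9/4y^2 + 9/4x + 17/2y.
  reduce S modulo (f_1, f_2):
  remainder -5/4x^3 - 6y^3 + 15/4xy + 9/4y^2 + 9/4x + 17/2y ≠ 0; add g_3 = -5/4x^3 - 6y^3 + 15/4xy + 9/4y^2 + 9/4x + 17/2y to the basis.

S(f_1,g_3): lcm = x^3y^2. S = -24/5y^5 - 5/4x^4 + 3xy^3 + 9/5y^4 + 9/5xy^2 + 34/5y^3 + 9/4x^2.
  reduce S modulo (f_1, f_2, g_3):
  remainder -24/5y^5 + 9/5y^4 + 34/5y^3 - 9/16x^2 - 17/2xy - 45y^2 + 225/8x - 27/8y + 5181/80 ≠ 0; add g_4 = -24/5y^5 + 9/5y^4 + 34/5y^3 - 9/16x^2 - 17/2xy - 45y^2 + 225/8x - 27/8y + 5181/80 to the basis.

S(f_2,g_3): lcm = x^3y. S = -24/5y^4 + 9xy^2 + 9/5y^3 - 15/4x^2 - 9/20xy + 34/5y^2 - 17/2x.
  reduce S modulo (f_1, f_2, g_3, g_4):
  remainder -24/5y^4 + 9/5y^3 + 15/2x^2 - 9/20xy + 34/5y^2 - 17/2x - 81/4 ≠ 0; add g_5 = -24/5y^4 + 9/5y^3 + 15/2x^2 - 9/20xy + 34/5y^2 - 17/2x - 81/4 to the basis.

The other S-polynomials (S(f_1,g_4), S(f_2,g_4), S(g_3,g_4), S(f_1,g_5), S(f_2,g_5), S(g_3,g_5), S(g_4,g_5)) all reduce to 0 modulo the current basis, so we have a Gröbner basis.
Inter-reduce: drop elements whose leading term is divisible by another's, tail-reduce, and make monic.
Reduced Gröbner basis: {y^4 - 3/8y^3 - 25/16x^2 + 3/32xy - 17/12y^2 + 85/48x + 135/32, x^3 + 24/5y^3 - 3xy - 9/5y^2 - 9/5x - 34/5y, x^2y + 6y^2 - 15/4x - 9/4y - 17/2, xy^2 - 5/4x^2 + 9/4}.

Buchberger on the second generating set:
h_1 = 16/3x^2y + 4xy^2 - 5x^2 + 32y^2 - 20x - 12y - 109/3, LT = x^2y.
h_2 = 4/3x^2y + 8y^2 - 5x - y - 34/3, LT = x^2y.

S(h_1,h_2): lcm = x^2y. S = 3/4xy^2 - 15/16x^2 - 3/2y + 27/16.
  reduce S modulo (h_1, h_2):
  remainder 3/4xy^2 - 15/16x^2 - 3/2y + 27/16 ≠ 0; add k_3 = 3/4xy^2 - 15/16x^2 - 3/2y + 27/16 to the basis.

S(h_1,k_3): lcm = x^2y^2. S = 3/4xy^3 + 5/4x^3 - 15/16x^2y + 6y^3 - 7/4xy - 9/4y^2 - 9/4x - 109/16y.
  reduce S modulo (h_1, h_2, k_3):
  remainder 5/4x^3 + 6y^3 - 7/4xy - 3/4y^2 - 9/4x - 17/2y ≠ 0; add k_4 = 5/4x^3 + 6y^3 - 7/4xy - 3/4y^2 - 9/4x - 17/2y to the basis.

S(h_1,k_4): lcm = x^3y. S = 3/4x^2y^2 - 24/5y^4 - 15/16x^3 + 37/5xy^2 + 3/5y^3 - 15/4x^2 - 9/20xy + 34/5y^2 - 109/16x.
  reduce S modulo (h_1, h_2, k_3, k_4):
  remainder -24/5y^4 + 3/5y^3 + 11/2x^2 + 21/20xy + 34/5y^2 - 17/2x + 74/5y - 333/20 ≠ 0; add k_5 = -24/5y^4 + 3/5y^3 + 11/2x^2 + 21/20xy + 34/5y^2 - 17/2x + 74/5y - 333/20 to the basis.

The other S-polynomials (S(h_2,k_3), S(h_2,k_4), S(k_3,k_4), S(h_1,k_5), S(h_2,k_5), S(k_3,k_5), S(k_4,k_5)) all reduce to 0 modulo the current basis, so we have a Gröbner basis.
Inter-reduce: drop elements whose leading term is divisible by another's, tail-reduce, and make monic.
Reduced Gröbner basis: {y^4 - 1/8y^3 - 55/48x^2 - 7/32xy - 17/12y^2 + 85/48x - 37/12y + 111/32, x^3 + 24/5y^3 - 7/5xy - 3/5y^2 - 9/5x - 34/5y, x^2y + 6y^2 - 15/4x - 3/4y - 17/2, xy^2 - 5/4x^2 - 2y + 9/4}.

Since the reduced bases disagree, the two ideals are not the same.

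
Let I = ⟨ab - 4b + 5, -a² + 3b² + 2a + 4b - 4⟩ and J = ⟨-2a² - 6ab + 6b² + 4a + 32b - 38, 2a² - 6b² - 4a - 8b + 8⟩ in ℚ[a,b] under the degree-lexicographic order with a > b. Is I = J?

For a fixed monomial order, each ideal has a unique reduced Gröbner basis; comparing bases decides equality.
Buchberger on the first generating set:
f_1 = ab - 4b + 5, LT = ab.
f_2 = -a² + 3b² + 2a + 4b - 4, LT = a².

S(f_1,f_2): lcm = a²b. S = 3b³ - 2ab + 4b² + 5a - 4b.
  leading term b³: no divisor's leading term divides it; move 3b³ to the remainder.
  leading term ab: subtract (-2)·f_1 from -2ab + 4b² + 5a - 4b → 4b² + 5a - 12b + 10
  leading term b²: no divisor's leading term divides it; move 4b² to the remainder.
  leading term a: no divisor's leading term divides it; move 5a to the remainder.
  leading term b: no divisor's leading term divides it; move -12b to the remainder.
  leading term 1: no divisor's leading term divides it; move 10 to the remainder.
  remainder 3b³ + 4b² + 5a - 12b + 10 ≠ 0; add g_3 = 3b³ + 4b² + 5a - 12b + 10 to the basis.

The other S-polynomials (S(f_1,g_3), S(f_2,g_3)) all reduce to 0 modulo the current basis, so we have a Gröbner basis.
Inter-reduce: drop elements whose leading term is divisible by another's, tail-reduce, and make monic.
Reduced Gröbner basis: {b³ + 4/3b² + 5/3a - 4b + 10/3, a² - 3b² - 2a - 4b + 4, ab - 4b + 5}.

Buchberger on the second generating set:
h_1 = -2a² - 6ab + 6b² + 4a + 32b - 38, LT = a².
h_2 = 2a² - 6b² - 4a - 8b + 8, LT = a².

S(h_1,h_2): lcm = a². S = 3ab - 12b + 15.
  leading term ab: no divisor's leading term divides it; move 3ab to the remainder.
  leading term b: no divisor's leading term divides it; move -12b to the remainder.
  leading term 1: no divisor's leading term divides it; move 15 to the remainder.
  remainder 3ab - 12b + 15 ≠ 0; add k_3 = 3ab - 12b + 15 to the basis.

S(h_1,k_3): lcm = a²b. S = 3ab² - 3b³ + 2ab - 16b² - 5a + 19b.
  leading term ab²: subtract (b)·k_3 from 3ab² - 3b³ + 2ab - 16b² - 5a + 19b → -3b³ + 2ab - 4b² - 5a + 4b
  leading term b³: no divisor's leading term divides it; move -3b³ to the remainder.
  leading term ab: subtract (⅔)·k_3 from 2ab - 4b² - 5a + 4b → -4b² - 5a + 12b - 10
  leading term b²: no divisor's leading term divides it; move -4b² to the remainder.
  leading term a: no divisor's leading term divides it; move -5a to the remainder.
  leading term b: no divisor's leading term divides it; move 12b to the remainder.
  leading term 1: no divisor's leading term divides it; move -10 to the remainder.
  remainder -3b³ - 4b² - 5a + 12b - 10 ≠ 0; add k_4 = -3b³ - 4b² - 5a + 12b - 10 to the basis.

The other S-polynomials (S(h_2,k_3), S(h_1,k_4), S(h_2,k_4), S(k_3,k_4)) all reduce to 0 modulo the current basis, so we have a Gröbner basis.
Inter-reduce: drop elements whose leading term is divisible by another's, tail-reduce, and make monic.
Reduced Gröbner basis: {b³ + 4/3b² + 5/3a - 4b + 10/3, a² - 3b² - 2a - 4b + 4, ab - 4b + 5}.

These coincide, so the ideals are equal.

Yes, the ideals are equal.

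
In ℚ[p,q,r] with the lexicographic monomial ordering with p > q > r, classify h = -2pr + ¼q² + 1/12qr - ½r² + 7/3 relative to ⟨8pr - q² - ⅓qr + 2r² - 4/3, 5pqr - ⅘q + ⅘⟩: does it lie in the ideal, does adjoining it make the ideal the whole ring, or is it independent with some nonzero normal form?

Adjoining -2pr + ¼q² + 1/12qr - ½r² + 7/3 makes the ideal the whole ring: the system is inconsistent.

First compute the reduced Gröbner basis of I by Buchberger's algorithm.
f_1 = 8pr - q² - ⅓qr + 2r² - 4/3, LT = pr.
f_2 = 5pqr - ⅘q + ⅘, LT = pqr.

S(f_1,f_2): lcm = pqr. S = -⅛q³ - 1/24q²r + ¼qr² - 1/150q - 4/25.
  leading term q³: no divisor's leading term divides it; move -⅛q³ to the remainder.
  leading term q²r: no divisor's leading term divides it; move -1/24q²r to the remainder.
  leading term qr²: no divisor's leading term divides it; move ¼qr² to the remainder.
  leading term q: no divisor's leading term divides it; move -1/150q to the remainder.
  leading term 1: no divisor's leading term divides it; move -4/25 to the remainder.
  remainder -⅛q³ - 1/24q²r + ¼qr² - 1/150q - 4/25 ≠ 0; add k_3 = -⅛q³ - 1/24q²r + ¼qr² - 1/150q - 4/25 to the basis.

The other S-polynomials (S(f_1,k_3), S(f_2,k_3)) all reduce to 0 modulo the current basis, so we have a Gröbner basis.
Inter-reduce: drop elements whose leading term is divisible by another's, tail-reduce, and make monic.
Reduced Gröbner basis: {pr - ⅛q² - 1/24qr + ¼r² - ⅙, q³ + ⅓q²r - 2qr² + 4/75q + 32/25}.
Label its elements g_1 = pr - ⅛q² - 1/24qr + ¼r² - ⅙, g_2 = q³ + ⅓q²r - 2qr² + 4/75q + 32/25.

Reduce h = -2pr + ¼q² + 1/12qr - ½r² + 7/3 modulo G:
  leading term pr: subtract (-2)·g_1 from -2pr + ¼q² + 1/12qr - ½r² + 7/3 → 2
  leading term 1: no divisor's leading term divides it; move 2 to the remainder.
  normal form = 2.
The normal form is nonzero, so h ∉ I. Since h minus its normal form lies in I, I + (h) = I + (n) where n = 2; decide whether this ideal is the whole ring.
Here n = 2 is a nonzero constant, hence a unit: 1 ∈ I + (h), the Gröbner basis of I + (h) is {1}, and the enlarged system has no common solution — adjoining h is inconsistent.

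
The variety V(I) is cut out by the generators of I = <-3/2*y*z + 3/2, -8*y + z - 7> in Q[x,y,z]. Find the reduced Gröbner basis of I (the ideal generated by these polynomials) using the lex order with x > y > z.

G = {y - 1/8*z + 7/8, z**2 - 7*z - 8}

f_1 = -3/2*y*z + 3/2, LT = y*z.
f_2 = -8*y + z - 7, LT = y.

S(f_1,f_2): lcm = y*z. S = 1/8*z**2 - 7/8*z - 1.
  leading term z**2: no divisor's leading term divides it; move 1/8*z**2 to the remainder.
  leading term z: no divisor's leading term divides it; move -7/8*z to the remainder.
  leading term 1: no divisor's leading term divides it; move -1 to the remainder.
  remainder 1/8*z**2 - 7/8*z - 1 ≠ 0; add g_3 = 1/8*z**2 - 7/8*z - 1 to the basis.

The other S-polynomials (S(f_1,g_3), S(f_2,g_3)) all reduce to 0 modulo the current basis, so we have a Gröbner basis.
Inter-reduce: drop elements whose leading term is divisible by another's, tail-reduce, and make monic.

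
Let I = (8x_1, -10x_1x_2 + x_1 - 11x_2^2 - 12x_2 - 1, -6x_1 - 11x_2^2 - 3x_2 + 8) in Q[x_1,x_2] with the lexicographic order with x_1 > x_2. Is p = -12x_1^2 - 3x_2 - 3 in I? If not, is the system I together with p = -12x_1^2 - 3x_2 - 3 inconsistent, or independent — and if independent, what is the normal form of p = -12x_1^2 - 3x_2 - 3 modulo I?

-12x_1^2 - 3x_2 - 3 lies in I (it reduces to 0).

First compute the reduced Gröbner basis of I by Buchberger's algorithm.
f_1 = 8x_1, LT = x_1.
f_2 = -10x_1x_2 + x_1 - 11x_2^2 - 12x_2 - 1, LT = x_1x_2.
f_3 = -6x_1 - 11x_2^2 - 3x_2 + 8, LT = x_1.

S(f_1,f_2): lcm = x_1x_2. S = 1/10x_1 - 11/10x_2^2 - 6/5x_2 - 1/10.
  reduce S modulo (f_1, f_2, f_3):
  remainder -11/10x_2^2 - 6/5x_2 - 1/10 ≠ 0; add h_4 = -11/10x_2^2 - 6/5x_2 - 1/10 to the basis.

S(f_1,f_3): lcm = x_1. S = -11/6x_2^2 - 1/2x_2 + 4/3.
  reduce S modulo (f_1, f_2, f_3, h_4):
  remainder 3/2x_2 + 3/2 ≠ 0; add h_5 = 3/2x_2 + 3/2 to the basis.

The other S-polynomials (S(f_2,f_3), S(f_1,h_4), S(f_2,h_4), S(f_3,h_4), S(f_1,h_5), S(f_2,h_5), S(f_3,h_5), S(h_4,h_5)) all reduce to 0 modulo the current basis, so we have a Gröbner basis.
Inter-reduce: drop elements whose leading term is divisible by another's, tail-reduce, and make monic.
Reduced Gröbner basis: {x_1, x_2 + 1}.
Label its elements g_1 = x_1, g_2 = x_2 + 1.

Reduce p = -12x_1^2 - 3x_2 - 3 modulo G:
  leading term x_1^2: subtract (-12x_1)·g_1 from -12x_1^2 - 3x_2 - 3 → -3x_2 - 3
  leading term x_2: subtract (-3)·g_2 from -3x_2 - 3 → 0
  normal form = 0.
Since the normal form is 0, p ∈ I.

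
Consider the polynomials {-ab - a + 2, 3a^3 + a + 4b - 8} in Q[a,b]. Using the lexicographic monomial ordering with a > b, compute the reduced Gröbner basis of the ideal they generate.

f_1 = -ab - a + 2, LT = ab.
f_2 = 3a^3 + a + 4b - 8, LT = a^3.

S(f_1,f_2): lcm = a^3b. S = a^3 - 2a^2 - 1/3ab - 4/3b^2 + 8/3b.
  leading term a^3: subtract (1/3)·f_2 from a^3 - 2a^2 - 1/3ab - 4/3b^2 + 8/3b → -2a^2 - 1/3ab - 1/3a - 4/3b^2 + 4/3b + 8/3
  leading term a^2: no divisor's leading term divides it; move -2a^2 to the remainder.
  leading term ab: subtract (1/3)·f_1 from -1/3ab - 1/3a - 4/3b^2 + 4/3b + 8/3 → -4/3b^2 + 4/3b + 2
  leading term b^2: no divisor's leading term divides it; move -4/3b^2 to the remainder.
  leading term b: no divisor's leading term divides it; move 4/3b to the remainder.
  leading term 1: no divisor's leading term divides it; move 2 to the remainder.
  remainder -2a^2 - 4/3b^2 + 4/3b + 2 ≠ 0; add g_3 = -2a^2 - 4/3b^2 + 4/3b + 2 to the basis.

S(f_1,g_3): lcm = a^2b. S = a^2 - 2a - 2/3b^3 + 2/3b^2 + b.
  leading term a^2: subtract (-1/2)·g_3 from a^2 - 2a - 2/3b^3 + 2/3b^2 + b → -2a - 2/3b^3 + 5/3b + 1
  leading term a: no divisor's leading term divides it; move -2a to the remainder.
  leading term b^3: no divisor's leading term divides it; move -2/3b^3 to the remainder.
  leading term b: no divisor's leading term divides it; move 5/3b to the remainder.
  leading term 1: no divisor's leading term divides it; move 1 to the remainder.
  remainder -2a - 2/3b^3 + 5/3b + 1 ≠ 0; add g_4 = -2a - 2/3b^3 + 5/3b + 1 to the basis.

S(f_2,g_3): lcm = a^3. S = -2/3ab^2 + 2/3ab + 4/3a + 4/3b - 8/3.
  leading term ab^2: subtract (2/3b)·f_1 from -2/3ab^2 + 2/3ab + 4/3a + 4/3b - 8/3 → 4/3ab + 4/3a - 8/3
  leading term ab: subtract (-4/3)·f_1 from 4/3ab + 4/3a - 8/3 → 0
  remainder 0.

S(f_1,g_4): lcm = ab. S = a - 1/3b^4 + 5/6b^2 + 1/2b - 2.
  leading term a: subtract (-1/2)·g_4 from a - 1/3b^4 + 5/6b^2 + 1/2b - 2 → -1/3b^4 - 1/3b^3 + 5/6b^2 + 4/3b - 3/2
  leading term b^4: no divisor's leading term divides it; move -1/3b^4 to the remainder.
  leading term b^3: no divisor's leading term divides it; move -1/3b^3 to the remainder.
  leading term b^2: no divisor's leading term divides it; move 5/6b^2 to the remainder.
  leading term b: no divisor's leading term divides it; move 4/3b to the remainder.
  leading term 1: no divisor's leading term divides it; move -3/2 to the remainder.
  remainder -1/3b^4 - 1/3b^3 + 5/6b^2 + 4/3b - 3/2 ≠ 0; add g_5 = -1/3b^4 - 1/3b^3 + 5/6b^2 + 4/3b - 3/2 to the basis.

S(f_2,g_4): lcm = a^3. S = -1/3a^2b^3 + 5/6a^2b + 1/2a^2 + 1/3a + 4/3b - 8/3.
  leading term a^2b^3: subtract (1/3ab^2)·f_1 from -1/3a^2b^3 + 5/6a^2b + 1/2a^2 + 1/3a + 4/3b - 8/3 → 1/3a^2b^2 + 5/6a^2b + 1/2a^2 - 2/3ab^2 + 1/3a + 4/3b - 8/3
  leading term a^2b^2: subtract (-1/3ab)·f_1 from 1/3a^2b^2 + 5/6a^2b + 1/2a^2 - 2/3ab^2 + 1/3a + 4/3b - 8/3 → 1/2a^2b + 1/2a^2 - 2/3ab^2 + 2/3ab + 1/3a + 4/3b - 8/3
  leading term a^2b: subtract (-1/2a)·f_1 from 1/2a^2b + 1/2a^2 - 2/3ab^2 + 2/3ab + 1/3a + 4/3b - 8/3 → -2/3ab^2 + 2/3ab + 4/3a + 4/3b - 8/3
  leading term ab^2: subtract (2/3b)·f_1 from -2/3ab^2 + 2/3ab + 4/3a + 4/3b - 8/3 → 4/3ab + 4/3a - 8/3
  leading term ab: subtract (-4/3)·f_1 from 4/3ab + 4/3a - 8/3 → 0
  remainder 0.

S(g_3,g_4): lcm = a^2. S = -1/3ab^3 + 5/6ab + 1/2a + 2/3b^2 - 2/3b - 1.
  leading term ab^3: subtract (1/3b^2)·f_1 from -1/3ab^3 + 5/6ab + 1/2a + 2/3b^2 - 2/3b - 1 → 1/3ab^2 + 5/6ab + 1/2a - 2/3b - 1
  leading term ab^2: subtract (-1/3b)·f_1 from 1/3ab^2 + 5/6ab + 1/2a - 2/3b - 1 → 1/2ab + 1/2a - 1
  leading term ab: subtract (-1/2)·f_1 from 1/2ab + 1/2a - 1 → 0
  remainder 0.

S(f_1,g_5): lcm = ab^4. S = 5/2ab^2 + 4ab - 9/2a - 2b^3.
  leading term ab^2: subtract (-5/2b)·f_1 from 5/2ab^2 + 4ab - 9/2a - 2b^3 → 3/2ab - 9/2a - 2b^3 + 5b
  leading term ab: subtract (-3/2)·f_1 from 3/2ab - 9/2a - 2b^3 + 5b → -6a - 2b^3 + 5b + 3
  leading term a: subtract (3)·g_4 from -6a - 2b^3 + 5b + 3 → 0
  remainder 0.

S(f_2,g_5): leading monomials are coprime, so the S-polynomial reduces to 0 (Buchberger's first criterion).
S(g_3,g_5): leading monomials are coprime, so the S-polynomial reduces to 0 (Buchberger's first criterion).
S(g_4,g_5): leading monomials are coprime, so the S-polynomial reduces to 0 (Buchberger's first criterion).
Every S-polynomial of the final basis reduces to 0, so we have a Gröbner basis.
Inter-reduce: drop elements whose leading term is divisible by another's, tail-reduce, and make monic.

G = {a + 1/3b^3 - 5/6b - 1/2, b^4 + b^3 - 5/2b^2 - 4b + 9/2}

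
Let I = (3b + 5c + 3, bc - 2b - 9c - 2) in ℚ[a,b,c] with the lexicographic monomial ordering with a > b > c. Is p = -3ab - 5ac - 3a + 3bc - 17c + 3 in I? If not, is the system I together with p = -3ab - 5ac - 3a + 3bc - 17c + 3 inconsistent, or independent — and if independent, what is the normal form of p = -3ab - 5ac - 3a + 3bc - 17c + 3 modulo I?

First compute the reduced Gröbner basis of I by Buchberger's algorithm.
f_1 = 3b + 5c + 3, LT = b.
f_2 = bc - 2b - 9c - 2, LT = bc.

S(f_1,f_2): lcm = bc. S = 2b + 5/3c² + 10c + 2.
  leading term b: subtract (⅔)·f_1 from 2b + 5/3c² + 10c + 2 → 5/3c² + 20/3c
  leading term c²: no divisor's leading term divides it; move 5/3c² to the remainder.
  leading term c: no divisor's leading term divides it; move 20/3c to the remainder.
  remainder 5/3c² + 20/3c ≠ 0; add h_3 = 5/3c² + 20/3c to the basis.

The other S-polynomials (S(f_1,h_3), S(f_2,h_3)) all reduce to 0 modulo the current basis, so we have a Gröbner basis.
Inter-reduce: drop elements whose leading term is divisible by another's, tail-reduce, and make monic.
Reduced Gröbner basis: {b + 5/3c + 1, c² + 4c}.
Label its elements g_1 = b + 5/3c + 1, g_2 = c² + 4c.

Reduce p = -3ab - 5ac - 3a + 3bc - 17c + 3 modulo G:
  leading term ab: subtract (-3a)·g_1 from -3ab - 5ac - 3a + 3bc - 17c + 3 → 3bc - 17c + 3
  leading term bc: subtract (3c)·g_1 from 3bc - 17c + 3 → -5c² - 20c + 3
  leading term c²: subtract (-5)·g_2 from -5c² - 20c + 3 → 3
  leading term 1: no divisor's leading term divides it; move 3 to the remainder.
  normal form = 3.
The normal form is nonzero, so p ∉ I. Since p minus its normal form lies in I, I + (p) = I + (r) where r = 3; decide whether this ideal is the whole ring.
Here r = 3 is a nonzero constant, hence a unit: 1 ∈ I + (p), the Gröbner basis of I + (p) is {1}, and the enlarged system has no common solution — adjoining p is inconsistent.

Adjoining -3ab - 5ac - 3a + 3bc - 17c + 3 makes the ideal the whole ring: the system is inconsistent.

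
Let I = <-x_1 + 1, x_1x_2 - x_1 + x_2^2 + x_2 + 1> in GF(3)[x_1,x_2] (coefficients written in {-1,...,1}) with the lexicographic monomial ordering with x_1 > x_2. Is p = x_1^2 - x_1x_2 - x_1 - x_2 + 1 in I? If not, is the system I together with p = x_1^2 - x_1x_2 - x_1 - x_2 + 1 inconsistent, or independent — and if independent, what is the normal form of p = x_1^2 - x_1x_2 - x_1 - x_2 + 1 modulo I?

Adjoining x_1^2 - x_1x_2 - x_1 - x_2 + 1 makes the ideal the whole ring: the system is inconsistent.

First compute the reduced Gröbner basis of I by Buchberger's algorithm.
f_1 = -x_1 + 1, LT = x_1.
f_2 = x_1x_2 - x_1 + x_2^2 + x_2 + 1, LT = x_1x_2.

S(f_1,f_2): lcm = x_1x_2. S = x_1 - x_2^2 + x_2 - 1.
  leading term x_1: subtract (-1)·f_1 from x_1 - x_2^2 + x_2 - 1 → -x_2^2 + x_2
  leading term x_2^2: no divisor's leading term divides it; move -x_2^2 to the remainder.
  leading term x_2: no divisor's leading term divides it; move x_2 to the remainder.
  remainder -x_2^2 + x_2 ≠ 0; add h_3 = -x_2^2 + x_2 to the basis.

The other S-polynomials (S(f_1,h_3), S(f_2,h_3)) all reduce to 0 modulo the current basis, so we have a Gröbner basis.
Inter-reduce: drop elements whose leading term is divisible by another's, tail-reduce, and make monic.
Reduced Gröbner basis: {x_1 - 1, x_2^2 - x_2}.
Label its elements g_1 = x_1 - 1, g_2 = x_2^2 - x_2.

Reduce p = x_1^2 - x_1x_2 - x_1 - x_2 + 1 modulo G:
  leading term x_1^2: subtract (x_1)·g_1 from x_1^2 - x_1x_2 - x_1 - x_2 + 1 → -x_1x_2 - x_2 + 1
  leading term x_1x_2: subtract (-x_2)·g_1 from -x_1x_2 - x_2 + 1 → x_2 + 1
  leading term x_2: no divisor's leading term divides it; move x_2 to the remainder.
  leading term 1: no divisor's leading term divides it; move 1 to the remainder.
  normal form = x_2 + 1.
The normal form is nonzero, so p ∉ I. Since p minus its normal form lies in I, I + (p) = I + (r) where r = x_2 + 1; decide whether this ideal is the whole ring.
Run Buchberger on G together with r (pairs among the g_i already reduce to 0 since G is a Gröbner basis):
g_1 = x_1 - 1, LT = x_1.
g_2 = x_2^2 - x_2, LT = x_2^2.
r = x_2 + 1, LT = x_2.

S(g_2,r): lcm = x_2^2. S = x_2.
  leading term x_2: subtract (1)·r from x_2 → -1
  leading term 1: no divisor's leading term divides it; move -1 to the remainder.
  remainder -1 ≠ 0; add m_4 = -1 to the basis.

The other S-polynomials (S(g_1,g_2), S(g_1,r), S(g_1,m_4), S(g_2,m_4), S(r,m_4)) all reduce to 0 modulo the current basis, so we have a Gröbner basis.
Inter-reduce: drop elements whose leading term is divisible by another's, tail-reduce, and make monic.
Reduced Gröbner basis: {1}.
The reduced Gröbner basis of I + (p) is {1}: the ideal is the whole ring, so the enlarged system has no common solution — adjoining p is inconsistent.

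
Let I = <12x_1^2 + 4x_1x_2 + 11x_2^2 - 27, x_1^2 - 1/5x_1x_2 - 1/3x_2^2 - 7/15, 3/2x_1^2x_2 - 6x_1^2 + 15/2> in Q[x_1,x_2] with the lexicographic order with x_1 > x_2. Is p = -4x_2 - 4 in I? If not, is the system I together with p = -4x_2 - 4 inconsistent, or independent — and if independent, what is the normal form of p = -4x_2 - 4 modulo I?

First compute the reduced Gröbner basis of I by Buchberger's algorithm.
f_1 = 12x_1^2 + 4x_1x_2 + 11x_2^2 - 27, LT = x_1^2.
f_2 = x_1^2 - 1/5x_1x_2 - 1/3x_2^2 - 7/15, LT = x_1^2.
f_3 = 3/2x_1^2x_2 - 6x_1^2 + 15/2, LT = x_1^2x_2.

S(f_1,f_2): lcm = x_1^2. S = 8/15x_1x_2 + 5/4x_2^2 - 107/60.
  leading term x_1x_2: no divisor's leading term divides it; move 8/15x_1x_2 to the remainder.
  leading term x_2^2: no divisor's leading term divides it; move 5/4x_2^2 to the remainder.
  leading term 1: no divisor's leading term divides it; move -107/60 to the remainder.
  remainder 8/15x_1x_2 + 5/4x_2^2 - 107/60 ≠ 0; add h_4 = 8/15x_1x_2 + 5/4x_2^2 - 107/60 to the basis.

S(f_1,f_3): lcm = x_1^2x_2. S = 4x_1^2 + 1/3x_1x_2^2 + 11/12x_2^3 - 9/4x_2 - 5.
  leading term x_1^2: subtract (1/3)·f_1 from 4x_1^2 + 1/3x_1x_2^2 + 11/12x_2^3 - 9/4x_2 - 5 → 1/3x_1x_2^2 - 4/3x_1x_2 + 11/12x_2^3 - 11/3x_2^2 - 9/4x_2 + 4
  leading term x_1x_2^2: subtract (5/8x_2)·h_4 from 1/3x_1x_2^2 - 4/3x_1x_2 + 11/12x_2^3 - 11/3x_2^2 - 9/4x_2 + 4 → -4/3x_1x_2 + 13/96x_2^3 - 11/3x_2^2 - 109/96x_2 + 4
  leading term x_1x_2: subtract (-5/2)·h_4 from -4/3x_1x_2 + 13/96x_2^3 - 11/3x_2^2 - 109/96x_2 + 4 → 13/96x_2^3 - 13/24x_2^2 - 109/96x_2 - 11/24
  leading term x_2^3: no divisor's leading term divides it; move 13/96x_2^3 to the remainder.
  leading term x_2^2: no divisor's leading term divides it; move -13/24x_2^2 to the remainder.
  leading term x_2: no divisor's leading term divides it; move -109/96x_2 to the remainder.
  leading term 1: no divisor's leading term divides it; move -11/24 to the remainder.
  remainder 13/96x_2^3 - 13/24x_2^2 - 109/96x_2 - 11/24 ≠ 0; add h_5 = 13/96x_2^3 - 13/24x_2^2 - 109/96x_2 - 11/24 to the basis.

S(f_1,h_4): lcm = x_1^2x_2. S = -193/96x_1x_2^2 + 107/32x_1 + 11/12x_2^3 - 9/4x_2.
  leading term x_1x_2^2: subtract (-965/256x_2)·h_4 from -193/96x_1x_2^2 + 107/32x_1 + 11/12x_2^3 - 9/4x_2 → 107/32x_1 + 17291/3072x_2^3 - 27563/3072x_2
  leading term x_1: no divisor's leading term divides it; move 107/32x_1 to the remainder.
  leading term x_2^3: subtract (17291/416)·h_5 from 17291/3072x_2^3 - 27563/3072x_2 → 17291/768x_2^2 + 3975/104x_2 + 190201/9984
  leading term x_2^2: no divisor's leading term divides it; move 17291/768x_2^2 to the remainder.
  leading term x_2: no divisor's leading term divides it; move 3975/104x_2 to the remainder.
  leading term 1: no divisor's leading term divides it; move 190201/9984 to the remainder.
  remainder 107/32x_1 + 17291/768x_2^2 + 3975/104x_2 + 190201/9984 ≠ 0; add h_6 = 107/32x_1 + 17291/768x_2^2 + 3975/104x_2 + 190201/9984 to the basis.

S(h_4,h_5): lcm = x_1x_2^3. S = 4x_1x_2^2 + 109/13x_1x_2 + 44/13x_1 + 75/32x_2^4 - 107/32x_2^2.
  leading term x_1x_2^2: subtract (15/2x_2)·h_4 from 4x_1x_2^2 + 109/13x_1x_2 + 44/13x_1 + 75/32x_2^4 - 107/32x_2^2 → 109/13x_1x_2 + 44/13x_1 + 75/32x_2^4 - 75/8x_2^3 - 107/32x_2^2 + 107/8x_2
  leading term x_1x_2: subtract (1635/104)·h_4 from 109/13x_1x_2 + 44/13x_1 + 75/32x_2^4 - 75/8x_2^3 - 107/32x_2^2 + 107/8x_2 → 44/13x_1 + 75/32x_2^4 - 75/8x_2^3 - 4783/208x_2^2 + 107/8x_2 + 11663/416
  leading term x_1: subtract (1408/1391)·h_6 from 44/13x_1 + 75/32x_2^4 - 75/8x_2^3 - 4783/208x_2^2 + 107/8x_2 + 11663/416 → 75/32x_2^4 - 75/8x_2^3 - 3056951/66768x_2^2 - 3661919/144664x_2 + 15194323/1735968
  leading term x_2^4: subtract (225/13x_2)·h_5 from 75/32x_2^4 - 75/8x_2^3 - 3056951/66768x_2^2 - 3661919/144664x_2 + 15194323/1735968 → -3489727/133536x_2^2 - 314293/18083x_2 + 15194323/1735968
  leading term x_2^2: no divisor's leading term divides it; move -3489727/133536x_2^2 to the remainder.
  leading term x_2: no divisor's leading term divides it; move -314293/18083x_2 to the remainder.
  leading term 1: no divisor's leading term divides it; move 15194323/1735968 to the remainder.
  remainder -3489727/133536x_2^2 - 314293/18083x_2 + 15194323/1735968 ≠ 0; add h_7 = -3489727/133536x_2^2 - 314293/18083x_2 + 15194323/1735968 to the basis.

S(f_1,h_6): lcm = x_1^2. S = -17291/2568x_1x_2^2 - 46309/4173x_1x_2 - 190201/33384x_1 + 11/12x_2^2 - 9/4.
  leading term x_1x_2^2: subtract (-86455/6848x_2)·h_4 from -17291/2568x_1x_2^2 - 46309/4173x_1x_2 - 190201/33384x_1 + 11/12x_2^2 - 9/4 → -46309/4173x_1x_2 - 190201/33384x_1 + 432275/27392x_2^3 + 11/12x_2^2 - 17291/768x_2 - 9/4
  leading term x_1x_2: subtract (-231545/11128)·h_4 from -46309/4173x_1x_2 - 190201/33384x_1 + 432275/27392x_2^3 + 11/12x_2^2 - 17291/768x_2 - 9/4 → -190201/33384x_1 + 432275/27392x_2^3 + 3595583/133536x_2^2 - 17291/768x_2 - 49117/1248
  leading term x_1: subtract (-760804/446511)·h_6 from -190201/33384x_1 + 432275/27392x_2^3 + 3595583/133536x_2^2 - 17291/768x_2 - 49117/1248 → 432275/27392x_2^3 + 5597129777/85730112x_2^2 + 63318241429/1485988608x_2 - 7686141173/1114491456
  leading term x_2^3: subtract (1296825/11128)·h_5 from 432275/27392x_2^3 + 5597129777/85730112x_2^2 + 63318241429/1485988608x_2 - 7686141173/1114491456 → 5504390251/42865056x_2^2 + 1015396684/5804643x_2 + 25921008401/557245728
  leading term x_2^2: subtract (-5504390251/1120202367)·h_7 from 5504390251/42865056x_2^2 + 1015396684/5804643x_2 + 25921008401/557245728 → 5649426475725/63104733341x_2 + 5649426475725/63104733341
  leading term x_2: no divisor's leading term divides it; move 5649426475725/63104733341x_2 to the remainder.
  leading term 1: no divisor's leading term divides it; move 5649426475725/63104733341 to the remainder.
  remainder 5649426475725/63104733341x_2 + 5649426475725/63104733341 ≠ 0; add h_8 = 5649426475725/63104733341x_2 + 5649426475725/63104733341 to the basis.

The other S-polynomials (S(f_2,f_3), S(f_2,h_4), S(f_3,h_4), S(f_1,h_5), S(f_2,h_5), S(f_3,h_5), S(f_2,h_6), S(f_3,h_6), S(h_4,h_6), S(h_5,h_6), S(f_1,h_7), S(f_2,h_7), S(f_3,h_7), S(h_4,h_7), S(h_5,h_7), S(h_6,h_7), S(f_1,h_8), S(f_2,h_8), S(f_3,h_8), S(h_4,h_8), S(h_5,h_8), S(h_6,h_8), S(h_7,h_8)) all reduce to 0 modulo the current basis, so we have a Gröbner basis.
Inter-reduce: drop elements whose leading term is divisible by another's, tail-reduce, and make monic.
Reduced Gröbner basis: {x_1 + 1, x_2 + 1}.
Label its elements g_1 = x_1 + 1, g_2 = x_2 + 1.

Reduce p = -4x_2 - 4 modulo G:
  leading term x_2: subtract (-4)·g_2 from -4x_2 - 4 → 0
  normal form = 0.
Since the normal form is 0, p ∈ I.

Ideal membership is decidable via reduction modulo a Gröbner basis.

-4x_2 - 4 lies in I (it reduces to 0).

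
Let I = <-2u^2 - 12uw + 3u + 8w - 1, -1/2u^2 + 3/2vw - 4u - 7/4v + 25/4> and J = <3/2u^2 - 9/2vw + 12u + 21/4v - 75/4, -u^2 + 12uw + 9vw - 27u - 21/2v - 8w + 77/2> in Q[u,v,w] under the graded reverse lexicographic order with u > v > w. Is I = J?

Yes, the ideals are equal.

Two ideals are equal iff their reduced Gröbner bases coincide (the reduced basis is unique for a fixed ordering).
Buchberger on the first generating set:
f_1 = -2u^2 - 12uw + 3u + 8w - 1, LT = u^2.
f_2 = -1/2u^2 + 3/2vw - 4u - 7/4v + 25/4, LT = u^2.

S(f_1,f_2): lcm = u^2. S = 6uw + 3vw - 19/2u - 7/2v - 4w + 13.
  leading term uw: no divisor's leading term divides it; move 6uw to the remainder.
  leading term vw: no divisor's leading term divides it; move 3vw to the remainder.
  leading term u: no divisor's leading term divides it; move -19/2u to the remainder.
  leading term v: no divisor's leading term divides it; move -7/2v to the remainder.
  leading term w: no divisor's leading term divides it; move -4w to the remainder.
  leading term 1: no divisor's leading term divides it; move 13 to the remainder.
  remainder 6uw + 3vw - 19/2u - 7/2v - 4w + 13 ≠ 0; add g_3 = 6uw + 3vw - 19/2u - 7/2v - 4w + 13 to the basis.

S(f_1,g_3): lcm = u^2w. S = -1/2uvw + 6uw^2 + 19/12u^2 + 7/12uv - 5/6uw - 4w^2 - 13/6u + 1/2w.
  leading term uvw: subtract (-1/12v)·g_3 from -1/2uvw + 6uw^2 + 19/12u^2 + 7/12uv - 5/6uw - 4w^2 - 13/6u + 1/2w → 1/4v^2w + 6uw^2 + 19/12u^2 - 5/24uv - 7/24v^2 - 5/6uw - 1/3vw - 4w^2 - 13/6u + 13/12v + 1/2w
  leading term v^2w: no divisor's leading term divides it; move 1/4v^2w to the remainder.
  leading term uw^2: subtract (w)·g_3 from 6uw^2 + 19/12u^2 - 5/24uv - 7/24v^2 - 5/6uw - 1/3vw - 4w^2 - 13/6u + 13/12v + 1/2w → -3vw^2 + 19/12u^2 - 5/24uv - 7/24v^2 + 26/3uw + 19/6vw - 13/6u + 13/12v - 25/2w
  leading term vw^2: no divisor's leading term divides it; move -3vw^2 to the remainder.
  leading term u^2: subtract (-19/24)·f_1 from 19/12u^2 - 5/24uv - 7/24v^2 + 26/3uw + 19/6vw - 13/6u + 13/12v - 25/2w → -5/24uv - 7/24v^2 - 5/6uw + 19/6vw + 5/24u + 13/12v - 37/6w - 19/24
  leading term uv: no divisor's leading term divides it; move -5/24uv to the remainder.
  leading term v^2: no divisor's leading term divides it; move -7/24v^2 to the remainder.
  leading term uw: subtract (-5/36)·g_3 from -5/6uw + 19/6vw + 5/24u + 13/12v - 37/6w - 19/24 → 43/12vw - 10/9u + 43/72v - 121/18w + 73/72
  leading term vw: no divisor's leading term divides it; move 43/12vw to the remainder.
  leading term u: no divisor's leading term divides it; move -10/9u to the remainder.
  leading term v: no divisor's leading term divides it; move 43/72v to the remainder.
  leading term w: no divisor's leading term divides it; move -121/18w to the remainder.
  leading term 1: no divisor's leading term divides it; move 73/72 to the remainder.
  remainder 1/4v^2w - 3vw^2 - 5/24uv - 7/24v^2 + 43/12vw - 10/9u + 43/72v - 121/18w + 73/72 ≠ 0; add g_4 = 1/4v^2w - 3vw^2 - 5/24uv - 7/24v^2 + 43/12vw - 10/9u + 43/72v - 121/18w + 73/72 to the basis.

The other S-polynomials (S(f_2,g_3), S(f_1,g_4), S(f_2,g_4), S(g_3,g_4)) all reduce to 0 modulo the current basis, so we have a Gröbner basis.
Inter-reduce: drop elements whose leading term is divisible by another's, tail-reduce, and make monic.
Reduced Gröbner basis: {v^2w - 12vw^2 - 5/6uv - 7/6v^2 + 43/3vw - 40/9u + 43/18v - 242/9w + 73/18, u^2 - 3vw + 8u + 7/2v - 25/2, uw + 1/2vw - 19/12u - 7/12v - 2/3w + 13/6}.

Buchberger on the second generating set:
h_1 = 3/2u^2 - 9/2vw + 12u + 21/4v - 75/4, LT = u^2.
h_2 = -u^2 + 12uw + 9vw - 27u - 21/2v - 8w + 77/2, LT = u^2.

S(h_1,h_2): lcm = u^2. S = 12uw + 6vw - 19u - 7v - 8w + 26.
  leading term uw: no divisor's leading term divides it; move 12uw to the remainder.
  leading term vw: no divisor's leading term divides it; move 6vw to the remainder.
  leading term u: no divisor's leading term divides it; move -19u to the remainder.
  leading term v: no divisor's leading term divides it; move -7v to the remainder.
  leading term w: no divisor's leading term divides it; move -8w to the remainder.
  leading term 1: no divisor's leading term divides it; move 26 to the remainder.
  remainder 12uw + 6vw - 19u - 7v - 8w + 26 ≠ 0; add k_3 = 12uw + 6vw - 19u - 7v - 8w + 26 to the basis.

S(h_1,k_3): lcm = u^2w. S = -1/2uvw - 3vw^2 + 19/12u^2 + 7/12uv + 26/3uw + 7/2vw - 13/6u - 25/2w.
  leading term uvw: subtract (-1/24v)·k_3 from -1/2uvw - 3vw^2 + 19/12u^2 + 7/12uv + 26/3uw + 7/2vw - 13/6u - 25/2w → 1/4v^2w - 3vw^2 + 19/12u^2 - 5/24uv - 7/24v^2 + 26/3uw + 19/6vw - 13/6u + 13/12v - 25/2w
  leading term v^2w: no divisor's leading term divides it; move 1/4v^2w to the remainder.
  leading term vw^2: no divisor's leading term divides it; move -3vw^2 to the remainder.
  leading term u^2: subtract (19/18)·h_1 from 19/12u^2 - 5/24uv - 7/24v^2 + 26/3uw + 19/6vw - 13/6u + 13/12v - 25/2w → -5/24uv - 7/24v^2 + 26/3uw + 95/12vw - 89/6u - 107/24v - 25/2w + 475/24
  leading term uv: no divisor's leading term divides it; move -5/24uv to the remainder.
  leading term v^2: no divisor's leading term divides it; move -7/24v^2 to the remainder.
  leading term uw: subtract (13/18)·k_3 from 26/3uw + 95/12vw - 89/6u - 107/24v - 25/2w + 475/24 → 43/12vw - 10/9u + 43/72v - 121/18w + 73/72
  leading term vw: no divisor's leading term divides it; move 43/12vw to the remainder.
  leading term u: no divisor's leading term divides it; move -10/9u to the remainder.
  leading term v: no divisor's leading term divides it; move 43/72v to the remainder.
  leading term w: no divisor's leading term divides it; move -121/18w to the remainder.
  leading term 1: no divisor's leading term divides it; move 73/72 to the remainder.
  remainder 1/4v^2w - 3vw^2 - 5/24uv - 7/24v^2 + 43/12vw - 10/9u + 43/72v - 121/18w + 73/72 ≠ 0; add k_4 = 1/4v^2w - 3vw^2 - 5/24uv - 7/24v^2 + 43/12vw - 10/9u + 43/72v - 121/18w + 73/72 to the basis.

The other S-polynomials (S(h_2,k_3), S(h_1,k_4), S(h_2,k_4), S(k_3,k_4)) all reduce to 0 modulo the current basis, so we have a Gröbner basis.
Inter-reduce: drop elements whose leading term is divisible by another's, tail-reduce, and make monic.
Reduced Gröbner basis: {v^2w - 12vw^2 - 5/6uv - 7/6v^2 + 43/3vw - 40/9u + 43/18v - 242/9w + 73/18, u^2 - 3vw + 8u + 7/2v - 25/2, uw + 1/2vw - 19/12u - 7/12v - 2/3w + 13/6}.

The two bases agree; hence the ideals are identical.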